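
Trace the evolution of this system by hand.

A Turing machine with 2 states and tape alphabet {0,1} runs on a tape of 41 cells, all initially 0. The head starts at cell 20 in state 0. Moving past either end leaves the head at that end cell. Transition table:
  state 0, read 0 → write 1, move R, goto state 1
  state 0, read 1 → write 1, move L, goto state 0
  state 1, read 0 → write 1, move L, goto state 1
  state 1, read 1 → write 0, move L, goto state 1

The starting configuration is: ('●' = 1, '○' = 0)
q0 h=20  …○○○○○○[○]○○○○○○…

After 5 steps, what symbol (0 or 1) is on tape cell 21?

t=0: q0 h=20  …○○○○○○[○]○○○○○○…
t=1: q1 h=21  …○○○○○●[○]○○○○○○…
t=2: q1 h=20  …○○○○○○[●]●○○○○○…
t=3: q1 h=19  …○○○○○○[○]○●○○○○…
t=4: q1 h=18  …○○○○○○[○]●○●○○○…
t=5: q1 h=17  …○○○○○○[○]●●○●○○…

1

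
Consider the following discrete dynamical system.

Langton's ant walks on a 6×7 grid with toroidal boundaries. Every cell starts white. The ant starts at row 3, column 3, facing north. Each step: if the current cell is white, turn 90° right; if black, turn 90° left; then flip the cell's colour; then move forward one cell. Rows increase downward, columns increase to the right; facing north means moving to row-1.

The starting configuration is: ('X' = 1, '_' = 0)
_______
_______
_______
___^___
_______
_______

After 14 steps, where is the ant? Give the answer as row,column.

k=0  _______
_______
_______
___^___
_______
_______
k=1  _______
_______
_______
___X>__
_______
_______
k=2  _______
_______
_______
___XX__
____v__
_______
k=3  _______
_______
_______
___XX__
___<X__
_______
k=4  _______
_______
_______
___^X__
___XX__
_______
k=5  _______
_______
_______
__<_X__
___XX__
_______
k=6  _______
_______
__^____
__X_X__
___XX__
_______
k=7  _______
_______
__X>___
__X_X__
___XX__
_______
k=8  _______
_______
__XX___
__XvX__
___XX__
_______
k=9  _______
_______
__XX___
__<XX__
___XX__
_______
k=10  _______
_______
__XX___
___XX__
__vXX__
_______
k=11  _______
_______
__XX___
___XX__
_<XXX__
_______
k=12  _______
_______
__XX___
_^_XX__
_XXXX__
_______
k=13  _______
_______
__XX___
_X>XX__
_XXXX__
_______
k=14  _______
_______
__XX___
_XXXX__
_XvXX__
_______

4,2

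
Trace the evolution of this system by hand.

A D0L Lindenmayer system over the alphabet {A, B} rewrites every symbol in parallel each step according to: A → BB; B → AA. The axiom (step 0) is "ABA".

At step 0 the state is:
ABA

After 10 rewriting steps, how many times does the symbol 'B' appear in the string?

1024

step 0: ABA
step 1: BBAABB
step 2: AAAABBBBAAAA
step 3: BBBBBBBBAAAAAAAABBBBBBBB
step 4: AAAAAAAAAAAAAAAABBBBBBBBBBBBBBBBAAAAAAAAAAAAAAAA
step 5: BBBBBBBBBBBBBBBBBBBBBBBBBBBBBBBBAAAAAAAAAAAAAAAAAAAAAAAAAAAAAAAABBBBBBBBBBBBBBBBBBBBBBBBBBBBBBBB
step 6: AAAAAAAAAAAAAAAAAAAAAAAAAAAAAAAAAAAAAAAAAAAAAAAAAAAAAAAAAA…AAAAAAAAAAAAAAAAAAAAAAAAAAAAAAAAAAAAAAAAAAAAAAAAAAAAAAAAAA  (len 192)
step 7: BBBBBBBBBBBBBBBBBBBBBBBBBBBBBBBBBBBBBBBBBBBBBBBBBBBBBBBBBB…BBBBBBBBBBBBBBBBBBBBBBBBBBBBBBBBBBBBBBBBBBBBBBBBBBBBBBBBBB  (len 384)
step 8: AAAAAAAAAAAAAAAAAAAAAAAAAAAAAAAAAAAAAAAAAAAAAAAAAAAAAAAAAA…AAAAAAAAAAAAAAAAAAAAAAAAAAAAAAAAAAAAAAAAAAAAAAAAAAAAAAAAAA  (len 768)
step 9: BBBBBBBBBBBBBBBBBBBBBBBBBBBBBBBBBBBBBBBBBBBBBBBBBBBBBBBBBB…BBBBBBBBBBBBBBBBBBBBBBBBBBBBBBBBBBBBBBBBBBBBBBBBBBBBBBBBBB  (len 1536)
step 10: AAAAAAAAAAAAAAAAAAAAAAAAAAAAAAAAAAAAAAAAAAAAAAAAAAAAAAAAAA…AAAAAAAAAAAAAAAAAAAAAAAAAAAAAAAAAAAAAAAAAAAAAAAAAAAAAAAAAA  (len 3072)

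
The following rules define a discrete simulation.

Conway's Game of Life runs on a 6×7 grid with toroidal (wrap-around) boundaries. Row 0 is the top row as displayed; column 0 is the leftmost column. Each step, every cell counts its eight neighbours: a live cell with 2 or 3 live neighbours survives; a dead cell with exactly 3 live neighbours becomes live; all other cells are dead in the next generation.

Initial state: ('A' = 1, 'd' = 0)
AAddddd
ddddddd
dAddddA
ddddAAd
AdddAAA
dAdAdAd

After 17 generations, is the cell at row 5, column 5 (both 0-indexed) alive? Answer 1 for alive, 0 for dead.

0

t=0: AAddddd
ddddddd
dAddddA
ddddAAd
AdddAAA
dAdAdAd
t=1: AAAdddd
dAddddd
dddddAd
ddddAdd
AddAddd
dAAddAd
t=2: Adddddd
AAAdddd
ddddddd
ddddAdd
dAAAAdd
dddAddA
t=3: AdAdddA
AAddddd
dAddddd
ddAdAdd
ddAdAAd
AAdAAdd
t=4: ddAAddA
ddAdddA
AAAdddd
dAAdAAd
ddAddAd
AdddAdd
t=5: AAAAdAA
ddddddA
AddddAA
AdddAAA
ddAddAA
dAAdAAA
t=6: dddAddd
ddAdAdd
ddddAdd
dAddAdd
ddAdddd
ddddddd
t=7: dddAddd
ddddAdd
ddddAAd
dddAddd
ddddddd
ddddddd
t=8: ddddddd
dddAAAd
dddAAAd
ddddAdd
ddddddd
ddddddd
t=9: ddddAdd
dddAdAd
ddddddd
dddAAAd
ddddddd
ddddddd
t=10: ddddAdd
ddddAdd
dddAdAd
ddddAdd
ddddAdd
ddddddd
t=11: ddddddd
dddAAAd
dddAdAd
dddAAAd
ddddddd
ddddddd
t=12: ddddAdd
dddAdAd
ddAdddA
dddAdAd
ddddAdd
ddddddd
t=13: ddddAdd
dddAAAd
ddAAdAA
dddAAAd
ddddAdd
ddddddd
t=14: dddAAAd
ddAdddA
ddAdddA
ddAdddA
dddAAAd
ddddddd
t=15: dddAAAd
ddAdAdA
AAAAdAA
ddAdAdA
dddAAAd
ddddddd
t=16: dddAAAd
ddddddd
ddddddd
ddddddd
dddAAAd
ddddddd
t=17: ddddAdd
ddddAdd
ddddddd
ddddAdd
ddddAdd
ddddddd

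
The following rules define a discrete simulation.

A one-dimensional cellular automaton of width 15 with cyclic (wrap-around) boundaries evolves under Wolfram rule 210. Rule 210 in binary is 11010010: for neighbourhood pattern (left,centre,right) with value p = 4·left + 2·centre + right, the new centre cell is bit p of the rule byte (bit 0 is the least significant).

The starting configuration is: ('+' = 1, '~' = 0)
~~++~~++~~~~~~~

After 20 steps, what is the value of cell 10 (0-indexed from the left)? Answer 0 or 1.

0

k=0  ~~++~~++~~~~~~~
k=1  ~+~+++~++~~~~~~
k=2  +~~~++~~++~~~~~
k=3  ~+~+~+++~++~~~+
k=4  ~~~~~~++~~++~+~
k=5  ~~~~~+~+++~+~~+
k=6  +~~~+~~~++~~++~
k=7  ~+~+~+~+~+++~+~
k=8  +~~~~~~~~~++~~+
k=9  ++~~~~~~~+~+++~
k=10  ~++~~~~~+~~~++~
k=11  +~++~~~+~+~+~++
k=12  +~~++~+~~~~~~~+
k=13  +++~+~~+~~~~~+~
k=14  ~++~~++~+~~~+~~
k=15  +~+++~+~~+~+~+~
k=16  ~~~++~~++~~~~~~
k=17  ~~+~+++~++~~~~~
k=18  ~+~~~++~~++~~~~
k=19  +~+~+~+++~++~~~
k=20  ~~~~~~~++~~++~+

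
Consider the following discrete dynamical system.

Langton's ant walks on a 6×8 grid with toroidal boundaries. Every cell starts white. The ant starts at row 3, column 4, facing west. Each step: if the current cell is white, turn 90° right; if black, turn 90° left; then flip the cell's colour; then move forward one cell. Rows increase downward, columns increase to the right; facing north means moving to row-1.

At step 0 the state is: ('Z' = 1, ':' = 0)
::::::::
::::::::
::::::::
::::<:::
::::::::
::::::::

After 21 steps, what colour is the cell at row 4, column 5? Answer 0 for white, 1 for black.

1

step 0: ::::::::
::::::::
::::::::
::::<:::
::::::::
::::::::
step 1: ::::::::
::::::::
::::^:::
::::Z:::
::::::::
::::::::
step 2: ::::::::
::::::::
::::Z>::
::::Z:::
::::::::
::::::::
step 3: ::::::::
::::::::
::::ZZ::
::::Zv::
::::::::
::::::::
step 4: ::::::::
::::::::
::::ZZ::
::::<Z::
::::::::
::::::::
step 5: ::::::::
::::::::
::::ZZ::
:::::Z::
::::v:::
::::::::
step 6: ::::::::
::::::::
::::ZZ::
:::::Z::
:::<Z:::
::::::::
step 7: ::::::::
::::::::
::::ZZ::
:::^:Z::
:::ZZ:::
::::::::
step 8: ::::::::
::::::::
::::ZZ::
:::Z>Z::
:::ZZ:::
::::::::
step 9: ::::::::
::::::::
::::ZZ::
:::ZZZ::
:::Zv:::
::::::::
step 10: ::::::::
::::::::
::::ZZ::
:::ZZZ::
:::Z:>::
::::::::
step 11: ::::::::
::::::::
::::ZZ::
:::ZZZ::
:::Z:Z::
:::::v::
step 12: ::::::::
::::::::
::::ZZ::
:::ZZZ::
:::Z:Z::
::::<Z::
step 13: ::::::::
::::::::
::::ZZ::
:::ZZZ::
:::Z^Z::
::::ZZ::
step 14: ::::::::
::::::::
::::ZZ::
:::ZZZ::
:::ZZ>::
::::ZZ::
step 15: ::::::::
::::::::
::::ZZ::
:::ZZ^::
:::ZZ:::
::::ZZ::
step 16: ::::::::
::::::::
::::ZZ::
:::Z<:::
:::ZZ:::
::::ZZ::
step 17: ::::::::
::::::::
::::ZZ::
:::Z::::
:::Zv:::
::::ZZ::
step 18: ::::::::
::::::::
::::ZZ::
:::Z::::
:::Z:>::
::::ZZ::
step 19: ::::::::
::::::::
::::ZZ::
:::Z::::
:::Z:Z::
::::Zv::
step 20: ::::::::
::::::::
::::ZZ::
:::Z::::
:::Z:Z::
::::Z:>:
step 21: ::::::v:
::::::::
::::ZZ::
:::Z::::
:::Z:Z::
::::Z:Z:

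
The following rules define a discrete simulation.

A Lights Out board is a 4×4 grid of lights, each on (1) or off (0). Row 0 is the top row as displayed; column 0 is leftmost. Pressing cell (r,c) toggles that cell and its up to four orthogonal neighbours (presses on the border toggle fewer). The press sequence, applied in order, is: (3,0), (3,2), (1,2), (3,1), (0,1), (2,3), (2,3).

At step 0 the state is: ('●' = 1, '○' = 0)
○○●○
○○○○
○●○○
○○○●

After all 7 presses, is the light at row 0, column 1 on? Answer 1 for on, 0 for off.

1

gen 0: ○○●○
○○○○
○●○○
○○○●
gen 1: ○○●○
○○○○
●●○○
●●○●
gen 2: ○○●○
○○○○
●●●○
●○●○
gen 3: ○○○○
○●●●
●●○○
●○●○
gen 4: ○○○○
○●●●
●○○○
○●○○
gen 5: ●●●○
○○●●
●○○○
○●○○
gen 6: ●●●○
○○●○
●○●●
○●○●
gen 7: ●●●○
○○●●
●○○○
○●○○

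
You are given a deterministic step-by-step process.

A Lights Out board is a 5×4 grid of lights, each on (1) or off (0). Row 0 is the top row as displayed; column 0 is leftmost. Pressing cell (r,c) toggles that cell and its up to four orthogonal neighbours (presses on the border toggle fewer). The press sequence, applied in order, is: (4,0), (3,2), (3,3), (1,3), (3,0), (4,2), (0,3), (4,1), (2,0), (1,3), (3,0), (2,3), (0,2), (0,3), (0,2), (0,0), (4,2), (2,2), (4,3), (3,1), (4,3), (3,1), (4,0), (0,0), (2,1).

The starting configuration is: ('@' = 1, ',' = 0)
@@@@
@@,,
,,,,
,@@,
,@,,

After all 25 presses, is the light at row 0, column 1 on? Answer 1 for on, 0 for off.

[0] @@@@
@@,,
,,,,
,@@,
,@,,
[1] @@@@
@@,,
,,,,
@@@,
@,,,
[2] @@@@
@@,,
,,@,
@,,@
@,@,
[3] @@@@
@@,,
,,@@
@,@,
@,@@
[4] @@@,
@@@@
,,@,
@,@,
@,@@
[5] @@@,
@@@@
@,@,
,@@,
,,@@
[6] @@@,
@@@@
@,@,
,@,,
,@,,
[7] @@,@
@@@,
@,@,
,@,,
,@,,
[8] @@,@
@@@,
@,@,
,,,,
@,@,
[9] @@,@
,@@,
,@@,
@,,,
@,@,
[10] @@,,
,@,@
,@@@
@,,,
@,@,
[11] @@,,
,@,@
@@@@
,@,,
,,@,
[12] @@,,
,@,,
@@,,
,@,@
,,@,
[13] @,@@
,@@,
@@,,
,@,@
,,@,
[14] @,,,
,@@@
@@,,
,@,@
,,@,
[15] @@@@
,@,@
@@,,
,@,@
,,@,
[16] ,,@@
@@,@
@@,,
,@,@
,,@,
[17] ,,@@
@@,@
@@,,
,@@@
,@,@
[18] ,,@@
@@@@
@,@@
,@,@
,@,@
[19] ,,@@
@@@@
@,@@
,@,,
,@@,
[20] ,,@@
@@@@
@@@@
@,@,
,,@,
[21] ,,@@
@@@@
@@@@
@,@@
,,,@
[22] ,,@@
@@@@
@,@@
,@,@
,@,@
[23] ,,@@
@@@@
@,@@
@@,@
@,,@
[24] @@@@
,@@@
@,@@
@@,@
@,,@
[25] @@@@
,,@@
,@,@
@,,@
@,,@

1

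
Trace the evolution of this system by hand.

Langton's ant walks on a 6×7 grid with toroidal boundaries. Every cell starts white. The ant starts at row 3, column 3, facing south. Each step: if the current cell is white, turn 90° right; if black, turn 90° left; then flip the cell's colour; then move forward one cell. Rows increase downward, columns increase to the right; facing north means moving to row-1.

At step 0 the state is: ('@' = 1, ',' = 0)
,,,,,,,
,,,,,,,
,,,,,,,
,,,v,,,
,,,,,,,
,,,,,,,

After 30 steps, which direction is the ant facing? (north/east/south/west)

step 0: ,,,,,,,
,,,,,,,
,,,,,,,
,,,v,,,
,,,,,,,
,,,,,,,
step 1: ,,,,,,,
,,,,,,,
,,,,,,,
,,<@,,,
,,,,,,,
,,,,,,,
step 2: ,,,,,,,
,,,,,,,
,,^,,,,
,,@@,,,
,,,,,,,
,,,,,,,
step 3: ,,,,,,,
,,,,,,,
,,@>,,,
,,@@,,,
,,,,,,,
,,,,,,,
step 4: ,,,,,,,
,,,,,,,
,,@@,,,
,,@v,,,
,,,,,,,
,,,,,,,
step 5: ,,,,,,,
,,,,,,,
,,@@,,,
,,@,>,,
,,,,,,,
,,,,,,,
step 6: ,,,,,,,
,,,,,,,
,,@@,,,
,,@,@,,
,,,,v,,
,,,,,,,
step 7: ,,,,,,,
,,,,,,,
,,@@,,,
,,@,@,,
,,,<@,,
,,,,,,,
step 8: ,,,,,,,
,,,,,,,
,,@@,,,
,,@^@,,
,,,@@,,
,,,,,,,
step 9: ,,,,,,,
,,,,,,,
,,@@,,,
,,@@>,,
,,,@@,,
,,,,,,,
step 10: ,,,,,,,
,,,,,,,
,,@@^,,
,,@@,,,
,,,@@,,
,,,,,,,
step 11: ,,,,,,,
,,,,,,,
,,@@@>,
,,@@,,,
,,,@@,,
,,,,,,,
step 12: ,,,,,,,
,,,,,,,
,,@@@@,
,,@@,v,
,,,@@,,
,,,,,,,
step 13: ,,,,,,,
,,,,,,,
,,@@@@,
,,@@<@,
,,,@@,,
,,,,,,,
step 14: ,,,,,,,
,,,,,,,
,,@@^@,
,,@@@@,
,,,@@,,
,,,,,,,
step 15: ,,,,,,,
,,,,,,,
,,@<,@,
,,@@@@,
,,,@@,,
,,,,,,,
step 16: ,,,,,,,
,,,,,,,
,,@,,@,
,,@v@@,
,,,@@,,
,,,,,,,
step 17: ,,,,,,,
,,,,,,,
,,@,,@,
,,@,>@,
,,,@@,,
,,,,,,,
step 18: ,,,,,,,
,,,,,,,
,,@,^@,
,,@,,@,
,,,@@,,
,,,,,,,
step 19: ,,,,,,,
,,,,,,,
,,@,@>,
,,@,,@,
,,,@@,,
,,,,,,,
step 20: ,,,,,,,
,,,,,^,
,,@,@,,
,,@,,@,
,,,@@,,
,,,,,,,
step 21: ,,,,,,,
,,,,,@>
,,@,@,,
,,@,,@,
,,,@@,,
,,,,,,,
step 22: ,,,,,,,
,,,,,@@
,,@,@,v
,,@,,@,
,,,@@,,
,,,,,,,
step 23: ,,,,,,,
,,,,,@@
,,@,@<@
,,@,,@,
,,,@@,,
,,,,,,,
step 24: ,,,,,,,
,,,,,^@
,,@,@@@
,,@,,@,
,,,@@,,
,,,,,,,
step 25: ,,,,,,,
,,,,<,@
,,@,@@@
,,@,,@,
,,,@@,,
,,,,,,,
step 26: ,,,,^,,
,,,,@,@
,,@,@@@
,,@,,@,
,,,@@,,
,,,,,,,
step 27: ,,,,@>,
,,,,@,@
,,@,@@@
,,@,,@,
,,,@@,,
,,,,,,,
step 28: ,,,,@@,
,,,,@v@
,,@,@@@
,,@,,@,
,,,@@,,
,,,,,,,
step 29: ,,,,@@,
,,,,<@@
,,@,@@@
,,@,,@,
,,,@@,,
,,,,,,,
step 30: ,,,,@@,
,,,,,@@
,,@,v@@
,,@,,@,
,,,@@,,
,,,,,,,

south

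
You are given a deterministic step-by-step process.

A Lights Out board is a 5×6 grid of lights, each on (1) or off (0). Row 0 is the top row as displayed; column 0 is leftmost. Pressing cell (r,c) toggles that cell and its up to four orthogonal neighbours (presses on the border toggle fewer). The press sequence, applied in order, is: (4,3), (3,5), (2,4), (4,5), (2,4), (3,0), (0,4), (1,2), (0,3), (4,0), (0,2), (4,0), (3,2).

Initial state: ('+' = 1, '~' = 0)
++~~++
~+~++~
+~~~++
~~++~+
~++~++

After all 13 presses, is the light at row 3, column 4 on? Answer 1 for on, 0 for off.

1

[0] ++~~++
~+~++~
+~~~++
~~++~+
~++~++
[1] ++~~++
~+~++~
+~~~++
~~+~~+
~+~+~+
[2] ++~~++
~+~++~
+~~~+~
~~+~+~
~+~+~~
[3] ++~~++
~+~+~~
+~~+~+
~~+~~~
~+~+~~
[4] ++~~++
~+~+~~
+~~+~+
~~+~~+
~+~+++
[5] ++~~++
~+~++~
+~~~+~
~~+~++
~+~+++
[6] ++~~++
~+~++~
~~~~+~
+++~++
++~+++
[7] ++~+~~
~+~+~~
~~~~+~
+++~++
++~+++
[8] ++++~~
~~+~~~
~~+~+~
+++~++
++~+++
[9] ++~~+~
~~++~~
~~+~+~
+++~++
++~+++
[10] ++~~+~
~~++~~
~~+~+~
~++~++
~~~+++
[11] +~+++~
~~~+~~
~~+~+~
~++~++
~~~+++
[12] +~+++~
~~~+~~
~~+~+~
+++~++
++~+++
[13] +~+++~
~~~+~~
~~~~+~
+~~+++
++++++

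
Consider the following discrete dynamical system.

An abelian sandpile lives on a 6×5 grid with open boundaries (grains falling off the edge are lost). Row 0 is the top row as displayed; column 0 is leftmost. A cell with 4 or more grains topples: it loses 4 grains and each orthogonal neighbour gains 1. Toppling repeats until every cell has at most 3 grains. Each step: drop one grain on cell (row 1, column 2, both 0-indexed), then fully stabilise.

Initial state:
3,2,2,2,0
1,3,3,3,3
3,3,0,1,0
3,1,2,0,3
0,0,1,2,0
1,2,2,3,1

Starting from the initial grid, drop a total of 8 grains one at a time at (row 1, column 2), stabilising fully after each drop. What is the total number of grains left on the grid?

48

gen 0: 3,2,2,2,0
1,3,3,3,3
3,3,0,1,0
3,1,2,0,3
0,0,1,2,0
1,2,2,3,1
gen 1: 3,3,3,3,1
3,1,2,1,0
1,1,2,2,1
0,3,2,0,3
1,0,1,2,0
1,2,2,3,1
gen 2: 3,3,3,3,1
3,1,3,1,0
1,1,2,2,1
0,3,2,0,3
1,0,1,2,0
1,2,2,3,1
gen 3: 1,2,2,0,2
1,0,2,3,0
2,2,3,2,1
0,3,2,0,3
1,0,1,2,0
1,2,2,3,1
gen 4: 1,2,2,0,2
1,0,3,3,0
2,2,3,2,1
0,3,2,0,3
1,0,1,2,0
1,2,2,3,1
gen 5: 1,2,3,1,2
1,1,2,1,1
2,3,1,0,2
0,3,3,1,3
1,0,1,2,0
1,2,2,3,1
gen 6: 1,2,3,1,2
1,1,3,1,1
2,3,1,0,2
0,3,3,1,3
1,0,1,2,0
1,2,2,3,1
gen 7: 1,3,0,2,2
1,2,1,2,1
2,3,2,0,2
0,3,3,1,3
1,0,1,2,0
1,2,2,3,1
gen 8: 1,3,0,2,2
1,2,2,2,1
2,3,2,0,2
0,3,3,1,3
1,0,1,2,0
1,2,2,3,1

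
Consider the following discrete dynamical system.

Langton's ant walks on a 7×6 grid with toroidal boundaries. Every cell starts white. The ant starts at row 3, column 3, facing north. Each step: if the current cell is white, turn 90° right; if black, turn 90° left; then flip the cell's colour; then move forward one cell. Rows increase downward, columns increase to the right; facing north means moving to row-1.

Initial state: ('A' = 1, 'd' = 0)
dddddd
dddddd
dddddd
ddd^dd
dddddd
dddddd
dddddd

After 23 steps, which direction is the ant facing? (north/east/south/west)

[0] dddddd
dddddd
dddddd
ddd^dd
dddddd
dddddd
dddddd
[1] dddddd
dddddd
dddddd
dddA>d
dddddd
dddddd
dddddd
[2] dddddd
dddddd
dddddd
dddAAd
ddddvd
dddddd
dddddd
[3] dddddd
dddddd
dddddd
dddAAd
ddd<Ad
dddddd
dddddd
[4] dddddd
dddddd
dddddd
ddd^Ad
dddAAd
dddddd
dddddd
[5] dddddd
dddddd
dddddd
dd<dAd
dddAAd
dddddd
dddddd
[6] dddddd
dddddd
dd^ddd
ddAdAd
dddAAd
dddddd
dddddd
[7] dddddd
dddddd
ddA>dd
ddAdAd
dddAAd
dddddd
dddddd
[8] dddddd
dddddd
ddAAdd
ddAvAd
dddAAd
dddddd
dddddd
[9] dddddd
dddddd
ddAAdd
dd<AAd
dddAAd
dddddd
dddddd
[10] dddddd
dddddd
ddAAdd
dddAAd
ddvAAd
dddddd
dddddd
[11] dddddd
dddddd
ddAAdd
dddAAd
d<AAAd
dddddd
dddddd
[12] dddddd
dddddd
ddAAdd
d^dAAd
dAAAAd
dddddd
dddddd
[13] dddddd
dddddd
ddAAdd
dA>AAd
dAAAAd
dddddd
dddddd
[14] dddddd
dddddd
ddAAdd
dAAAAd
dAvAAd
dddddd
dddddd
[15] dddddd
dddddd
ddAAdd
dAAAAd
dAd>Ad
dddddd
dddddd
[16] dddddd
dddddd
ddAAdd
dAA^Ad
dAddAd
dddddd
dddddd
[17] dddddd
dddddd
ddAAdd
dA<dAd
dAddAd
dddddd
dddddd
[18] dddddd
dddddd
ddAAdd
dAddAd
dAvdAd
dddddd
dddddd
[19] dddddd
dddddd
ddAAdd
dAddAd
d<AdAd
dddddd
dddddd
[20] dddddd
dddddd
ddAAdd
dAddAd
ddAdAd
dvdddd
dddddd
[21] dddddd
dddddd
ddAAdd
dAddAd
ddAdAd
<Adddd
dddddd
[22] dddddd
dddddd
ddAAdd
dAddAd
^dAdAd
AAdddd
dddddd
[23] dddddd
dddddd
ddAAdd
dAddAd
A>AdAd
AAdddd
dddddd

east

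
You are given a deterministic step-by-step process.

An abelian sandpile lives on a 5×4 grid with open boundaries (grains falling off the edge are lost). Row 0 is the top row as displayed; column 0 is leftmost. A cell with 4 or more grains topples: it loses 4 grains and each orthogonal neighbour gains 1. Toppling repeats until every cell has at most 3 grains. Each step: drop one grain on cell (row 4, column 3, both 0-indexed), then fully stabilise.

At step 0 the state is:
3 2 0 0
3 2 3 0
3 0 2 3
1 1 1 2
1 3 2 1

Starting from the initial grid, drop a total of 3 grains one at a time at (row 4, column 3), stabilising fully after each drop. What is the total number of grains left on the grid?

34

[0] 3 2 0 0
3 2 3 0
3 0 2 3
1 1 1 2
1 3 2 1
[1] 3 2 0 0
3 2 3 0
3 0 2 3
1 1 1 2
1 3 2 2
[2] 3 2 0 0
3 2 3 0
3 0 2 3
1 1 1 2
1 3 2 3
[3] 3 2 0 0
3 2 3 0
3 0 2 3
1 1 1 3
1 3 3 0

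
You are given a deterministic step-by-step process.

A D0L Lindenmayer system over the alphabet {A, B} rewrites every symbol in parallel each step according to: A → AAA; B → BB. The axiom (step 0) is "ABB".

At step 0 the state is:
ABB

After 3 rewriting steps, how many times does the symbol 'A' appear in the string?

27

t=0: ABB
t=1: AAABBBB
t=2: AAAAAAAAABBBBBBBB
t=3: AAAAAAAAAAAAAAAAAAAAAAAAAAABBBBBBBBBBBBBBBB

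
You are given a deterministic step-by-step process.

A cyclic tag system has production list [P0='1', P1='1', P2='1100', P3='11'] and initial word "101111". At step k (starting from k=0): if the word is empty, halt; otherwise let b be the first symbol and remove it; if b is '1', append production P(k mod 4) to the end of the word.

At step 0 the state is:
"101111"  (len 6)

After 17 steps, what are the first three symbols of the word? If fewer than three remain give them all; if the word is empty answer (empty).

001

[0] "101111"  (len 6)
[1] "011111"  (len 6)
[2] "11111"  (len 5)
[3] "11111100"  (len 8)
[4] "111110011"  (len 9)
[5] "111100111"  (len 9)
[6] "111001111"  (len 9)
[7] "110011111100"  (len 12)
[8] "1001111110011"  (len 13)
[9] "0011111100111"  (len 13)
[10] "011111100111"  (len 12)
[11] "11111100111"  (len 11)
[12] "111110011111"  (len 12)
[13] "111100111111"  (len 12)
[14] "111001111111"  (len 12)
[15] "110011111111100"  (len 15)
[16] "1001111111110011"  (len 16)
[17] "0011111111100111"  (len 16)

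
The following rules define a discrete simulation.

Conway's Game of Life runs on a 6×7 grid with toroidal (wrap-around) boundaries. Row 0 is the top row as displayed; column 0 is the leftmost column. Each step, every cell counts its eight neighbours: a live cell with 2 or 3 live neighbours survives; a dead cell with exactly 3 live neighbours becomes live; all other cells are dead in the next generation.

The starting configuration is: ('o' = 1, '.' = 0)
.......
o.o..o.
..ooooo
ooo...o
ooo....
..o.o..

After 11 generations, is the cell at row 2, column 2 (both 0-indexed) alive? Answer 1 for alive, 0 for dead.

step 0: .......
o.o..o.
..ooooo
ooo...o
ooo....
..o.o..
step 1: .o.o...
.oo..o.
....o..
....o..
......o
..oo...
step 2: .o.oo..
.oooo..
...ooo.
.....o.
...o...
..oo...
step 3: .o.....
.o.....
.....o.
...o.o.
..ooo..
.......
step 4: .......
.......
....o..
..oo.o.
..ooo..
..oo...
step 5: .......
.......
...oo..
..o..o.
.o.....
..o.o..
step 6: .......
.......
...oo..
..ooo..
.ooo...
.......
step 7: .......
.......
..o.o..
.o.....
.o..o..
..o....
step 8: .......
.......
.......
.ooo...
.oo....
.......
step 9: .......
.......
..o....
.o.o...
.o.o...
.......
step 10: .......
.......
..o....
.o.o...
.......
.......
step 11: .......
.......
..o....
..o....
.......
.......

1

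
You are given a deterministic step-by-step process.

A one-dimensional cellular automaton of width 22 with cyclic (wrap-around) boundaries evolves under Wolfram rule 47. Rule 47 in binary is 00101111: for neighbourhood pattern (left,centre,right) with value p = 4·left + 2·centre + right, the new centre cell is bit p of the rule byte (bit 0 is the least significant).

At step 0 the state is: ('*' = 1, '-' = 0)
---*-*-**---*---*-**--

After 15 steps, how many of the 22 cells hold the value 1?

k=0  ---*-*-**---*---*-**--
k=1  ********--***-*****--*
k=2  ---------**--**-----**
k=3  -*********--**--*****-
k=4  **---------**--**-----
k=5  *--*********--**--****
k=6  --**---------**--**---
k=7  ***--*********--**--**
k=8  ----**---------**--**-
k=9  *****--*********--**--
k=10  *-----**---------**--*
k=11  --*****--*********--**
k=12  -**-----**---------**-
k=13  **--*****--*********--
k=14  *--**-----**---------*
k=15  --**--*****--*********

16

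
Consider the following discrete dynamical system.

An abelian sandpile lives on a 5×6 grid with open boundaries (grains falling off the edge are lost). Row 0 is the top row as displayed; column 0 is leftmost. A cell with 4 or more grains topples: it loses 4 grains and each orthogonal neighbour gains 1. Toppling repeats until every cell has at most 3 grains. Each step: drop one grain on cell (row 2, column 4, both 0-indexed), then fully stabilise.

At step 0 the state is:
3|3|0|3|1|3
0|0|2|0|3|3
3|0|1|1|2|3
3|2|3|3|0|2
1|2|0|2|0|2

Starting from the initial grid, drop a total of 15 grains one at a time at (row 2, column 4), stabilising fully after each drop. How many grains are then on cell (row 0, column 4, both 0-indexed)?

2

[0] 3|3|0|3|1|3
0|0|2|0|3|3
3|0|1|1|2|3
3|2|3|3|0|2
1|2|0|2|0|2
[1] 3|3|0|3|1|3
0|0|2|0|3|3
3|0|1|1|3|3
3|2|3|3|0|2
1|2|0|2|0|2
[2] 3|3|0|3|3|0
0|0|2|1|1|2
3|0|1|2|2|1
3|2|3|3|1|3
1|2|0|2|0|2
[3] 3|3|0|3|3|0
0|0|2|1|1|2
3|0|1|2|3|1
3|2|3|3|1|3
1|2|0|2|0|2
[4] 3|3|0|3|3|0
0|0|2|1|2|2
3|0|1|3|0|2
3|2|3|3|2|3
1|2|0|2|0|2
[5] 3|3|0|3|3|0
0|0|2|1|2|2
3|0|1|3|1|2
3|2|3|3|2|3
1|2|0|2|0|2
[6] 3|3|0|3|3|0
0|0|2|1|2|2
3|0|1|3|2|2
3|2|3|3|2|3
1|2|0|2|0|2
[7] 3|3|0|3|3|0
0|0|2|1|2|2
3|0|1|3|3|2
3|2|3|3|2|3
1|2|0|2|0|2
[8] 3|3|0|3|3|0
0|0|2|2|3|3
3|0|3|1|3|0
3|3|0|2|1|1
1|2|1|3|1|3
[9] 3|3|1|1|1|2
0|0|3|0|3|0
3|0|3|3|1|2
3|3|0|2|2|1
1|2|1|3|1|3
[10] 3|3|1|1|1|2
0|0|3|0|3|0
3|0|3|3|2|2
3|3|0|2|2|1
1|2|1|3|1|3
[11] 3|3|1|1|1|2
0|0|3|0|3|0
3|0|3|3|3|2
3|3|0|2|2|1
1|2|1|3|1|3
[12] 3|3|2|1|2|2
0|1|0|3|0|1
3|1|1|1|2|3
3|3|1|3|3|1
1|2|1|3|1|3
[13] 3|3|2|1|2|2
0|1|0|3|0|1
3|1|1|1|3|3
3|3|1|3|3|1
1|2|1|3|1|3
[14] 3|3|2|1|2|2
0|1|0|3|1|2
3|1|1|3|2|0
3|3|2|1|1|3
1|2|2|0|3|3
[15] 3|3|2|1|2|2
0|1|0|3|1|2
3|1|1|3|3|0
3|3|2|1|1|3
1|2|2|0|3|3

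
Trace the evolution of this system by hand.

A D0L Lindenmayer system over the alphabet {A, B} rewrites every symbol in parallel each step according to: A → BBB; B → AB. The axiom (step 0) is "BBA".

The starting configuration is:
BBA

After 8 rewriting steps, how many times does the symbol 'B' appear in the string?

1667

step 0: BBA
step 1: ABABBBB
step 2: BBBABBBBABABABAB
step 3: ABABABBBBABABABABBBBABBBBABBBBABBBBAB
step 4: BBBABBBBABBBBABABABABBBBABBBBABBBBABBBBABABABABBBBABABABABBBBABABABABBBBABABABABBBBAB
step 5: ABABABBBBABABABABBBBABABABABBBBABBBBABBBBABBBBABABABABBBBA…BBBBABBBBABBBBABBBBABABABABBBBABBBBABBBBABBBBABABABABBBBAB  (len 196)
step 6: BBBABBBBABBBBABABABABBBBABBBBABBBBABBBBABABABABBBBABBBBABB…BABABBBBABABABABBBBABABABABBBBABBBBABBBBABBBBABABABABBBBAB  (len 451)
step 7: ABABABBBBABABABABBBBABABABABBBBABBBBABBBBABBBBABABABABBBBA…BABABBBBABABABABBBBABABABABBBBABBBBABBBBABBBBABABABABBBBAB  (len 1039)
step 8: BBBABBBBABBBBABABABABBBBABBBBABBBBABBBBABABABABBBBABBBBABB…BABABBBBABABABABBBBABABABABBBBABBBBABBBBABBBBABABABABBBBAB  (len 2392)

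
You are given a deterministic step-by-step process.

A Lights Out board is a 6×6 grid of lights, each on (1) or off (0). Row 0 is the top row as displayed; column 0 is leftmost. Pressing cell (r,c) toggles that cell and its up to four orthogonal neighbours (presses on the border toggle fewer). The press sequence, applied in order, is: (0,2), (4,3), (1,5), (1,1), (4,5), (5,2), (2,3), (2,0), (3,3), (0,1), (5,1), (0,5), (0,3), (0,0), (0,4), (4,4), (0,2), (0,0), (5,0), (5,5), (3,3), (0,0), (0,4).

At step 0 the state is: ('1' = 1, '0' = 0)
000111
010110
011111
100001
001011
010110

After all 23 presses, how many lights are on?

step 0: 000111
010110
011111
100001
001011
010110
step 1: 011011
011110
011111
100001
001011
010110
step 2: 011011
011110
011111
100101
000101
010010
step 3: 011010
011101
011110
100101
000101
010010
step 4: 001010
100101
001110
100101
000101
010010
step 5: 001010
100101
001110
100100
000110
010011
step 6: 001010
100101
001110
100100
001110
001111
step 7: 001010
100001
000000
100000
001110
001111
step 8: 001010
000001
110000
000000
001110
001111
step 9: 001010
000001
110100
001110
001010
001111
step 10: 110010
010001
110100
001110
001010
001111
step 11: 110010
010001
110100
001110
011010
110111
step 12: 110001
010000
110100
001110
011010
110111
step 13: 111111
010100
110100
001110
011010
110111
step 14: 001111
110100
110100
001110
011010
110111
step 15: 001000
110110
110100
001110
011010
110111
step 16: 001000
110110
110100
001100
011101
110101
step 17: 010100
111110
110100
001100
011101
110101
step 18: 100100
011110
110100
001100
011101
110101
step 19: 100100
011110
110100
001100
111101
000101
step 20: 100100
011110
110100
001100
111100
000110
step 21: 100100
011110
110000
000010
111000
000110
step 22: 010100
111110
110000
000010
111000
000110
step 23: 010011
111100
110000
000010
111000
000110

15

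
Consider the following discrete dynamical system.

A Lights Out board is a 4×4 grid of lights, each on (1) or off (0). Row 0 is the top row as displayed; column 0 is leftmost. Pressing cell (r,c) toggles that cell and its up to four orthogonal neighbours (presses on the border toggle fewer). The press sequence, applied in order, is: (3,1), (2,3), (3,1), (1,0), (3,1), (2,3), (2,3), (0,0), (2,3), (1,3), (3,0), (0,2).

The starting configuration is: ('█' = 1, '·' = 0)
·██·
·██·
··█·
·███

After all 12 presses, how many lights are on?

step 0: ·██·
·██·
··█·
·███
step 1: ·██·
·██·
·██·
█··█
step 2: ·██·
·███
·█·█
█···
step 3: ·██·
·███
···█
·██·
step 4: ███·
█·██
█··█
·██·
step 5: ███·
█·██
██·█
█···
step 6: ███·
█·█·
███·
█··█
step 7: ███·
█·██
██·█
█···
step 8: ··█·
··██
██·█
█···
step 9: ··█·
··█·
███·
█··█
step 10: ··██
···█
████
█··█
step 11: ··██
···█
·███
·█·█
step 12: ·█··
··██
·███
·█·█

8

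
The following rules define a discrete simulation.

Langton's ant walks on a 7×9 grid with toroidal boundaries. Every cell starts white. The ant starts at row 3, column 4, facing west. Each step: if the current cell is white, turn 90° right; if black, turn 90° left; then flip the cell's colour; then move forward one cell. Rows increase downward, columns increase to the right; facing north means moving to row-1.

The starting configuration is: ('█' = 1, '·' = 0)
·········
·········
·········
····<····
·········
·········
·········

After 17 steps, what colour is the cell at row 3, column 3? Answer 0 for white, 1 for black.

1

step 0: ·········
·········
·········
····<····
·········
·········
·········
step 1: ·········
·········
····^····
····█····
·········
·········
·········
step 2: ·········
·········
····█>···
····█····
·········
·········
·········
step 3: ·········
·········
····██···
····█v···
·········
·········
·········
step 4: ·········
·········
····██···
····<█···
·········
·········
·········
step 5: ·········
·········
····██···
·····█···
····v····
·········
·········
step 6: ·········
·········
····██···
·····█···
···<█····
·········
·········
step 7: ·········
·········
····██···
···^·█···
···██····
·········
·········
step 8: ·········
·········
····██···
···█>█···
···██····
·········
·········
step 9: ·········
·········
····██···
···███···
···█v····
·········
·········
step 10: ·········
·········
····██···
···███···
···█·>···
·········
·········
step 11: ·········
·········
····██···
···███···
···█·█···
·····v···
·········
step 12: ·········
·········
····██···
···███···
···█·█···
····<█···
·········
step 13: ·········
·········
····██···
···███···
···█^█···
····██···
·········
step 14: ·········
·········
····██···
···███···
···██>···
····██···
·········
step 15: ·········
·········
····██···
···██^···
···██····
····██···
·········
step 16: ·········
·········
····██···
···█<····
···██····
····██···
·········
step 17: ·········
·········
····██···
···█·····
···█v····
····██···
·········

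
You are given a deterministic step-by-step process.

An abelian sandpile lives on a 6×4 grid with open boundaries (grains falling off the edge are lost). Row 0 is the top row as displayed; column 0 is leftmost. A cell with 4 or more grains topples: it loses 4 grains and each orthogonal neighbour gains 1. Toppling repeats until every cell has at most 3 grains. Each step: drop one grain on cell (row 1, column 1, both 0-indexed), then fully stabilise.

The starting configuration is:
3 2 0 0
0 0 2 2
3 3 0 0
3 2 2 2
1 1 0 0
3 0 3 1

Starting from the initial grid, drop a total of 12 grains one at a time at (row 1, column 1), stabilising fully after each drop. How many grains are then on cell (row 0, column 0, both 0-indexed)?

1

0) 3 2 0 0
0 0 2 2
3 3 0 0
3 2 2 2
1 1 0 0
3 0 3 1
1) 3 2 0 0
0 1 2 2
3 3 0 0
3 2 2 2
1 1 0 0
3 0 3 1
2) 3 2 0 0
0 2 2 2
3 3 0 0
3 2 2 2
1 1 0 0
3 0 3 1
3) 3 2 0 0
0 3 2 2
3 3 0 0
3 2 2 2
1 1 0 0
3 0 3 1
4) 3 3 0 0
2 1 3 2
1 2 1 0
1 0 3 2
2 2 0 0
3 0 3 1
5) 3 3 0 0
2 2 3 2
1 2 1 0
1 0 3 2
2 2 0 0
3 0 3 1
6) 3 3 0 0
2 3 3 2
1 2 1 0
1 0 3 2
2 2 0 0
3 0 3 1
7) 1 1 2 0
0 3 0 3
2 3 2 0
1 0 3 2
2 2 0 0
3 0 3 1
8) 1 2 2 0
1 1 1 3
3 0 3 0
1 1 3 2
2 2 0 0
3 0 3 1
9) 1 2 2 0
1 2 1 3
3 0 3 0
1 1 3 2
2 2 0 0
3 0 3 1
10) 1 2 2 0
1 3 1 3
3 0 3 0
1 1 3 2
2 2 0 0
3 0 3 1
11) 1 3 2 0
2 0 2 3
3 1 3 0
1 1 3 2
2 2 0 0
3 0 3 1
12) 1 3 2 0
2 1 2 3
3 1 3 0
1 1 3 2
2 2 0 0
3 0 3 1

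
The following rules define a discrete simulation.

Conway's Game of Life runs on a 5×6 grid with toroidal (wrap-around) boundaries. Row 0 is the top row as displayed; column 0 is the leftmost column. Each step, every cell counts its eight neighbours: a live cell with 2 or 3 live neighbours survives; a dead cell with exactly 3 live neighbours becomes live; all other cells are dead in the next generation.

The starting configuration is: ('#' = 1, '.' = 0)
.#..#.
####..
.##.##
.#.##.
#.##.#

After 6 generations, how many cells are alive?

gen 0: .#..#.
####..
.##.##
.#.##.
#.##.#
gen 1: ....#.
......
.....#
......
#....#
gen 2: .....#
......
......
#....#
.....#
gen 3: ......
......
......
#....#
....##
gen 4: ......
......
......
#...##
#...##
gen 5: .....#
......
.....#
#...#.
#...#.
gen 6: .....#
......
.....#
#...#.
#...#.

6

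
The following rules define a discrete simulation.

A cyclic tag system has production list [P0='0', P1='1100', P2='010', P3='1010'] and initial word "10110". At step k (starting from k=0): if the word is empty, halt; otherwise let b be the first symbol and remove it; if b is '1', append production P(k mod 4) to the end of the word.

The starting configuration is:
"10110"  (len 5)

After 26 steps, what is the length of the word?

[0] "10110"  (len 5)
[1] "01100"  (len 5)
[2] "1100"  (len 4)
[3] "100010"  (len 6)
[4] "000101010"  (len 9)
[5] "00101010"  (len 8)
[6] "0101010"  (len 7)
[7] "101010"  (len 6)
[8] "010101010"  (len 9)
[9] "10101010"  (len 8)
[10] "01010101100"  (len 11)
[11] "1010101100"  (len 10)
[12] "0101011001010"  (len 13)
[13] "101011001010"  (len 12)
[14] "010110010101100"  (len 15)
[15] "10110010101100"  (len 14)
[16] "01100101011001010"  (len 17)
[17] "1100101011001010"  (len 16)
[18] "1001010110010101100"  (len 19)
[19] "001010110010101100010"  (len 21)
[20] "01010110010101100010"  (len 20)
[21] "1010110010101100010"  (len 19)
[22] "0101100101011000101100"  (len 22)
[23] "101100101011000101100"  (len 21)
[24] "011001010110001011001010"  (len 24)
[25] "11001010110001011001010"  (len 23)
[26] "10010101100010110010101100"  (len 26)

26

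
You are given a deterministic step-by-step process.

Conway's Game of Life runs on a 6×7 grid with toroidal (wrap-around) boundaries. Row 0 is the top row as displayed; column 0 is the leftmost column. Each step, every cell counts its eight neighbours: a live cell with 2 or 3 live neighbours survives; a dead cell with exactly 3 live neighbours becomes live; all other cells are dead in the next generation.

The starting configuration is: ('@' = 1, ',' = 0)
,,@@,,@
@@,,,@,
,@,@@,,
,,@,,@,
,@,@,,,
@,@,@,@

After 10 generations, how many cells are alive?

2

t=0: ,,@@,,@
@@,,,@,
,@,@@,,
,,@,,@,
,@,@,,,
@,@,@,@
t=1: ,,@@@,,
@@,,,@@
@@,@@@@
,@,,,,,
@@,@@@@
@,,,@@@
t=2: ,,@@,,,
,,,,,,,
,,,,@,,
,,,,,,,
,@@@,,,
,,,,,,,
t=3: ,,,,,,,
,,,@,,,
,,,,,,,
,,@@,,,
,,@,,,,
,@,,,,,
t=4: ,,,,,,,
,,,,,,,
,,@@,,,
,,@@,,,
,@@@,,,
,,,,,,,
t=5: ,,,,,,,
,,,,,,,
,,@@,,,
,,,,@,,
,@,@,,,
,,@,,,,
t=6: ,,,,,,,
,,,,,,,
,,,@,,,
,,,,@,,
,,@@,,,
,,@,,,,
t=7: ,,,,,,,
,,,,,,,
,,,,,,,
,,@,@,,
,,@@,,,
,,@@,,,
t=8: ,,,,,,,
,,,,,,,
,,,,,,,
,,@,,,,
,@,,@,,
,,@@,,,
t=9: ,,,,,,,
,,,,,,,
,,,,,,,
,,,,,,,
,@,,,,,
,,@@,,,
t=10: ,,,,,,,
,,,,,,,
,,,,,,,
,,,,,,,
,,@,,,,
,,@,,,,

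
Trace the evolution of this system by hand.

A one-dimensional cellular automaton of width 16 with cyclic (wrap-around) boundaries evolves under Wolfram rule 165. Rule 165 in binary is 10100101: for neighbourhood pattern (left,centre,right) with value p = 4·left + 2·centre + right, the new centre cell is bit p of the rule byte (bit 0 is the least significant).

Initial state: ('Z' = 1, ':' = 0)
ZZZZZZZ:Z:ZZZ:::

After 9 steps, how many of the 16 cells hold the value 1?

0) ZZZZZZZ:Z:ZZZ:::
1) :ZZZZZ:ZZZ:Z::Z:
2) ::ZZZ:Z:Z:ZZ::Z:
3) Z::Z:ZZZZZ::::Z:
4) Z::ZZ:ZZZ::ZZ:ZZ
5) :::::Z:Z:::::Z:Z
6) :ZZZ:ZZZ:ZZZ:ZZZ
7) Z:Z:Z:Z:Z:Z:Z:Z:
8) ZZZZZZZZZZZZZZZZ
9) ZZZZZZZZZZZZZZZZ

16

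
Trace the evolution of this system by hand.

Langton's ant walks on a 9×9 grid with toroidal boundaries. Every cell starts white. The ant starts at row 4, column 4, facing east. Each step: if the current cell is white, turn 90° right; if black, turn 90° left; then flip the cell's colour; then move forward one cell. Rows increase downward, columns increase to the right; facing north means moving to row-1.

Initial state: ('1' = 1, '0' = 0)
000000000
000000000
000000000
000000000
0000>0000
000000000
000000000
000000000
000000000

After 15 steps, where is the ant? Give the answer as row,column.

4,3

k=0  000000000
000000000
000000000
000000000
0000>0000
000000000
000000000
000000000
000000000
k=1  000000000
000000000
000000000
000000000
000010000
0000v0000
000000000
000000000
000000000
k=2  000000000
000000000
000000000
000000000
000010000
000<10000
000000000
000000000
000000000
k=3  000000000
000000000
000000000
000000000
000^10000
000110000
000000000
000000000
000000000
k=4  000000000
000000000
000000000
000000000
0001>0000
000110000
000000000
000000000
000000000
k=5  000000000
000000000
000000000
0000^0000
000100000
000110000
000000000
000000000
000000000
k=6  000000000
000000000
000000000
00001>000
000100000
000110000
000000000
000000000
000000000
k=7  000000000
000000000
000000000
000011000
00010v000
000110000
000000000
000000000
000000000
k=8  000000000
000000000
000000000
000011000
0001<1000
000110000
000000000
000000000
000000000
k=9  000000000
000000000
000000000
0000^1000
000111000
000110000
000000000
000000000
000000000
k=10  000000000
000000000
000000000
000<01000
000111000
000110000
000000000
000000000
000000000
k=11  000000000
000000000
000^00000
000101000
000111000
000110000
000000000
000000000
000000000
k=12  000000000
000000000
0001>0000
000101000
000111000
000110000
000000000
000000000
000000000
k=13  000000000
000000000
000110000
0001v1000
000111000
000110000
000000000
000000000
000000000
k=14  000000000
000000000
000110000
000<11000
000111000
000110000
000000000
000000000
000000000
k=15  000000000
000000000
000110000
000011000
000v11000
000110000
000000000
000000000
000000000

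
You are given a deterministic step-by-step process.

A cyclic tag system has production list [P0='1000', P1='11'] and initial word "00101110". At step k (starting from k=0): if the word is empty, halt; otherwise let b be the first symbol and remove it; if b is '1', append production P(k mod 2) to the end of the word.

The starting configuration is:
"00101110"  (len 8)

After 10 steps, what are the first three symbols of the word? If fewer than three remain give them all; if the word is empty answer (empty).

001

step 0: "00101110"  (len 8)
step 1: "0101110"  (len 7)
step 2: "101110"  (len 6)
step 3: "011101000"  (len 9)
step 4: "11101000"  (len 8)
step 5: "11010001000"  (len 11)
step 6: "101000100011"  (len 12)
step 7: "010001000111000"  (len 15)
step 8: "10001000111000"  (len 14)
step 9: "00010001110001000"  (len 17)
step 10: "0010001110001000"  (len 16)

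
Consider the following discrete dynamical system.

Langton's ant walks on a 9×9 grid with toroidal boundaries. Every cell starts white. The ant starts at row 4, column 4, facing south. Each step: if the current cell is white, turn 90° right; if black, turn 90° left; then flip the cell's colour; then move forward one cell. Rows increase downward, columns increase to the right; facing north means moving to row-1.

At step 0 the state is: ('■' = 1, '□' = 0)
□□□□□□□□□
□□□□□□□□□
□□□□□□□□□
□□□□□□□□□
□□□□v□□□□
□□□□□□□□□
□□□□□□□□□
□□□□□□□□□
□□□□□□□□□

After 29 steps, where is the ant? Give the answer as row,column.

2,5

step 0: □□□□□□□□□
□□□□□□□□□
□□□□□□□□□
□□□□□□□□□
□□□□v□□□□
□□□□□□□□□
□□□□□□□□□
□□□□□□□□□
□□□□□□□□□
step 1: □□□□□□□□□
□□□□□□□□□
□□□□□□□□□
□□□□□□□□□
□□□<■□□□□
□□□□□□□□□
□□□□□□□□□
□□□□□□□□□
□□□□□□□□□
step 2: □□□□□□□□□
□□□□□□□□□
□□□□□□□□□
□□□^□□□□□
□□□■■□□□□
□□□□□□□□□
□□□□□□□□□
□□□□□□□□□
□□□□□□□□□
step 3: □□□□□□□□□
□□□□□□□□□
□□□□□□□□□
□□□■>□□□□
□□□■■□□□□
□□□□□□□□□
□□□□□□□□□
□□□□□□□□□
□□□□□□□□□
step 4: □□□□□□□□□
□□□□□□□□□
□□□□□□□□□
□□□■■□□□□
□□□■v□□□□
□□□□□□□□□
□□□□□□□□□
□□□□□□□□□
□□□□□□□□□
step 5: □□□□□□□□□
□□□□□□□□□
□□□□□□□□□
□□□■■□□□□
□□□■□>□□□
□□□□□□□□□
□□□□□□□□□
□□□□□□□□□
□□□□□□□□□
step 6: □□□□□□□□□
□□□□□□□□□
□□□□□□□□□
□□□■■□□□□
□□□■□■□□□
□□□□□v□□□
□□□□□□□□□
□□□□□□□□□
□□□□□□□□□
step 7: □□□□□□□□□
□□□□□□□□□
□□□□□□□□□
□□□■■□□□□
□□□■□■□□□
□□□□<■□□□
□□□□□□□□□
□□□□□□□□□
□□□□□□□□□
step 8: □□□□□□□□□
□□□□□□□□□
□□□□□□□□□
□□□■■□□□□
□□□■^■□□□
□□□□■■□□□
□□□□□□□□□
□□□□□□□□□
□□□□□□□□□
step 9: □□□□□□□□□
□□□□□□□□□
□□□□□□□□□
□□□■■□□□□
□□□■■>□□□
□□□□■■□□□
□□□□□□□□□
□□□□□□□□□
□□□□□□□□□
step 10: □□□□□□□□□
□□□□□□□□□
□□□□□□□□□
□□□■■^□□□
□□□■■□□□□
□□□□■■□□□
□□□□□□□□□
□□□□□□□□□
□□□□□□□□□
step 11: □□□□□□□□□
□□□□□□□□□
□□□□□□□□□
□□□■■■>□□
□□□■■□□□□
□□□□■■□□□
□□□□□□□□□
□□□□□□□□□
□□□□□□□□□
step 12: □□□□□□□□□
□□□□□□□□□
□□□□□□□□□
□□□■■■■□□
□□□■■□v□□
□□□□■■□□□
□□□□□□□□□
□□□□□□□□□
□□□□□□□□□
step 13: □□□□□□□□□
□□□□□□□□□
□□□□□□□□□
□□□■■■■□□
□□□■■<■□□
□□□□■■□□□
□□□□□□□□□
□□□□□□□□□
□□□□□□□□□
step 14: □□□□□□□□□
□□□□□□□□□
□□□□□□□□□
□□□■■^■□□
□□□■■■■□□
□□□□■■□□□
□□□□□□□□□
□□□□□□□□□
□□□□□□□□□
step 15: □□□□□□□□□
□□□□□□□□□
□□□□□□□□□
□□□■<□■□□
□□□■■■■□□
□□□□■■□□□
□□□□□□□□□
□□□□□□□□□
□□□□□□□□□
step 16: □□□□□□□□□
□□□□□□□□□
□□□□□□□□□
□□□■□□■□□
□□□■v■■□□
□□□□■■□□□
□□□□□□□□□
□□□□□□□□□
□□□□□□□□□
step 17: □□□□□□□□□
□□□□□□□□□
□□□□□□□□□
□□□■□□■□□
□□□■□>■□□
□□□□■■□□□
□□□□□□□□□
□□□□□□□□□
□□□□□□□□□
step 18: □□□□□□□□□
□□□□□□□□□
□□□□□□□□□
□□□■□^■□□
□□□■□□■□□
□□□□■■□□□
□□□□□□□□□
□□□□□□□□□
□□□□□□□□□
step 19: □□□□□□□□□
□□□□□□□□□
□□□□□□□□□
□□□■□■>□□
□□□■□□■□□
□□□□■■□□□
□□□□□□□□□
□□□□□□□□□
□□□□□□□□□
step 20: □□□□□□□□□
□□□□□□□□□
□□□□□□^□□
□□□■□■□□□
□□□■□□■□□
□□□□■■□□□
□□□□□□□□□
□□□□□□□□□
□□□□□□□□□
step 21: □□□□□□□□□
□□□□□□□□□
□□□□□□■>□
□□□■□■□□□
□□□■□□■□□
□□□□■■□□□
□□□□□□□□□
□□□□□□□□□
□□□□□□□□□
step 22: □□□□□□□□□
□□□□□□□□□
□□□□□□■■□
□□□■□■□v□
□□□■□□■□□
□□□□■■□□□
□□□□□□□□□
□□□□□□□□□
□□□□□□□□□
step 23: □□□□□□□□□
□□□□□□□□□
□□□□□□■■□
□□□■□■<■□
□□□■□□■□□
□□□□■■□□□
□□□□□□□□□
□□□□□□□□□
□□□□□□□□□
step 24: □□□□□□□□□
□□□□□□□□□
□□□□□□^■□
□□□■□■■■□
□□□■□□■□□
□□□□■■□□□
□□□□□□□□□
□□□□□□□□□
□□□□□□□□□
step 25: □□□□□□□□□
□□□□□□□□□
□□□□□<□■□
□□□■□■■■□
□□□■□□■□□
□□□□■■□□□
□□□□□□□□□
□□□□□□□□□
□□□□□□□□□
step 26: □□□□□□□□□
□□□□□^□□□
□□□□□■□■□
□□□■□■■■□
□□□■□□■□□
□□□□■■□□□
□□□□□□□□□
□□□□□□□□□
□□□□□□□□□
step 27: □□□□□□□□□
□□□□□■>□□
□□□□□■□■□
□□□■□■■■□
□□□■□□■□□
□□□□■■□□□
□□□□□□□□□
□□□□□□□□□
□□□□□□□□□
step 28: □□□□□□□□□
□□□□□■■□□
□□□□□■v■□
□□□■□■■■□
□□□■□□■□□
□□□□■■□□□
□□□□□□□□□
□□□□□□□□□
□□□□□□□□□
step 29: □□□□□□□□□
□□□□□■■□□
□□□□□<■■□
□□□■□■■■□
□□□■□□■□□
□□□□■■□□□
□□□□□□□□□
□□□□□□□□□
□□□□□□□□□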